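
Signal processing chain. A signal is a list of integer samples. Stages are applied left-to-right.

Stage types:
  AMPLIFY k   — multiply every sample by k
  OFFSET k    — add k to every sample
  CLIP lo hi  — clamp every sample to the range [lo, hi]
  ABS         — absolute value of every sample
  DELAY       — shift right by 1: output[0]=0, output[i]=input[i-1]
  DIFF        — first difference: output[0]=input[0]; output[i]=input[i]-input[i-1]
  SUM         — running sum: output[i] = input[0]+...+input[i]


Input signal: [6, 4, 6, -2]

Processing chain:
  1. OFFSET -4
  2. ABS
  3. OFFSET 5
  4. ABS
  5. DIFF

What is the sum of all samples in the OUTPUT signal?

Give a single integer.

Answer: 11

Derivation:
Input: [6, 4, 6, -2]
Stage 1 (OFFSET -4): 6+-4=2, 4+-4=0, 6+-4=2, -2+-4=-6 -> [2, 0, 2, -6]
Stage 2 (ABS): |2|=2, |0|=0, |2|=2, |-6|=6 -> [2, 0, 2, 6]
Stage 3 (OFFSET 5): 2+5=7, 0+5=5, 2+5=7, 6+5=11 -> [7, 5, 7, 11]
Stage 4 (ABS): |7|=7, |5|=5, |7|=7, |11|=11 -> [7, 5, 7, 11]
Stage 5 (DIFF): s[0]=7, 5-7=-2, 7-5=2, 11-7=4 -> [7, -2, 2, 4]
Output sum: 11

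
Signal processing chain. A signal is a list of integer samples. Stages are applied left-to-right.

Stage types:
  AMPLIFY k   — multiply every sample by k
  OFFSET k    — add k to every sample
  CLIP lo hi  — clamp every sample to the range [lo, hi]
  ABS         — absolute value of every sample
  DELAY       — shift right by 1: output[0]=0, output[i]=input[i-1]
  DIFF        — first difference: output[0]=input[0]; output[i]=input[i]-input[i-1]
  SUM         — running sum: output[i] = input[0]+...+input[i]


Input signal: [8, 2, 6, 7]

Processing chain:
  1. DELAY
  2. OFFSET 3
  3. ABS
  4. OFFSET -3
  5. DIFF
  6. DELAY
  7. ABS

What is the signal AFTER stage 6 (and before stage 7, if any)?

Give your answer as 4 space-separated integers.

Answer: 0 0 8 -6

Derivation:
Input: [8, 2, 6, 7]
Stage 1 (DELAY): [0, 8, 2, 6] = [0, 8, 2, 6] -> [0, 8, 2, 6]
Stage 2 (OFFSET 3): 0+3=3, 8+3=11, 2+3=5, 6+3=9 -> [3, 11, 5, 9]
Stage 3 (ABS): |3|=3, |11|=11, |5|=5, |9|=9 -> [3, 11, 5, 9]
Stage 4 (OFFSET -3): 3+-3=0, 11+-3=8, 5+-3=2, 9+-3=6 -> [0, 8, 2, 6]
Stage 5 (DIFF): s[0]=0, 8-0=8, 2-8=-6, 6-2=4 -> [0, 8, -6, 4]
Stage 6 (DELAY): [0, 0, 8, -6] = [0, 0, 8, -6] -> [0, 0, 8, -6]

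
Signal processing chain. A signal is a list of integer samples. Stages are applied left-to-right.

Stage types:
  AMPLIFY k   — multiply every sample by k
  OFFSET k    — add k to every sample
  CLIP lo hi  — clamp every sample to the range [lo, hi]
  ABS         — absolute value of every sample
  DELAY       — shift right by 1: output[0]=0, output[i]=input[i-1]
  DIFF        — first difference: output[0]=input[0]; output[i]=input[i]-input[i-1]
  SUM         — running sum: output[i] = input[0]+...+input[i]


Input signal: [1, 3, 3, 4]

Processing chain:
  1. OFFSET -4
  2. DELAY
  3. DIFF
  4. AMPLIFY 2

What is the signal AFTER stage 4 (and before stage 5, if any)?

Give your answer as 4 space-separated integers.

Answer: 0 -6 4 0

Derivation:
Input: [1, 3, 3, 4]
Stage 1 (OFFSET -4): 1+-4=-3, 3+-4=-1, 3+-4=-1, 4+-4=0 -> [-3, -1, -1, 0]
Stage 2 (DELAY): [0, -3, -1, -1] = [0, -3, -1, -1] -> [0, -3, -1, -1]
Stage 3 (DIFF): s[0]=0, -3-0=-3, -1--3=2, -1--1=0 -> [0, -3, 2, 0]
Stage 4 (AMPLIFY 2): 0*2=0, -3*2=-6, 2*2=4, 0*2=0 -> [0, -6, 4, 0]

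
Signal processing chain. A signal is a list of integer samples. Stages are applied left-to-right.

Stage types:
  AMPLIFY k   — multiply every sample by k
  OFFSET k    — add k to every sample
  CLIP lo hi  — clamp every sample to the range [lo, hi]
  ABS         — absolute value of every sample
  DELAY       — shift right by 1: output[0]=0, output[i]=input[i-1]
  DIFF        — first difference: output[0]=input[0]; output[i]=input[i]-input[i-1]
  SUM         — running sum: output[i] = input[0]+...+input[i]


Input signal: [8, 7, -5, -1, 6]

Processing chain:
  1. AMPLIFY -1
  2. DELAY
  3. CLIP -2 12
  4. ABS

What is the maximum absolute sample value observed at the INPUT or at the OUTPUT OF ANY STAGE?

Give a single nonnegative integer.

Input: [8, 7, -5, -1, 6] (max |s|=8)
Stage 1 (AMPLIFY -1): 8*-1=-8, 7*-1=-7, -5*-1=5, -1*-1=1, 6*-1=-6 -> [-8, -7, 5, 1, -6] (max |s|=8)
Stage 2 (DELAY): [0, -8, -7, 5, 1] = [0, -8, -7, 5, 1] -> [0, -8, -7, 5, 1] (max |s|=8)
Stage 3 (CLIP -2 12): clip(0,-2,12)=0, clip(-8,-2,12)=-2, clip(-7,-2,12)=-2, clip(5,-2,12)=5, clip(1,-2,12)=1 -> [0, -2, -2, 5, 1] (max |s|=5)
Stage 4 (ABS): |0|=0, |-2|=2, |-2|=2, |5|=5, |1|=1 -> [0, 2, 2, 5, 1] (max |s|=5)
Overall max amplitude: 8

Answer: 8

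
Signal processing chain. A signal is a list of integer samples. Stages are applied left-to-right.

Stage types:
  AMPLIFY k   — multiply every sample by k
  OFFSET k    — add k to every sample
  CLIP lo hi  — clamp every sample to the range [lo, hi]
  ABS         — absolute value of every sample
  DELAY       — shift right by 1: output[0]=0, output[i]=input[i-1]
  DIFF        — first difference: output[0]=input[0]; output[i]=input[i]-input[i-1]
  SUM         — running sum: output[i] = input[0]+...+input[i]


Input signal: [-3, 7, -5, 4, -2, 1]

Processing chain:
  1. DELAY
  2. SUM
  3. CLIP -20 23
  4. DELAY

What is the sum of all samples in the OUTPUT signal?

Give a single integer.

Input: [-3, 7, -5, 4, -2, 1]
Stage 1 (DELAY): [0, -3, 7, -5, 4, -2] = [0, -3, 7, -5, 4, -2] -> [0, -3, 7, -5, 4, -2]
Stage 2 (SUM): sum[0..0]=0, sum[0..1]=-3, sum[0..2]=4, sum[0..3]=-1, sum[0..4]=3, sum[0..5]=1 -> [0, -3, 4, -1, 3, 1]
Stage 3 (CLIP -20 23): clip(0,-20,23)=0, clip(-3,-20,23)=-3, clip(4,-20,23)=4, clip(-1,-20,23)=-1, clip(3,-20,23)=3, clip(1,-20,23)=1 -> [0, -3, 4, -1, 3, 1]
Stage 4 (DELAY): [0, 0, -3, 4, -1, 3] = [0, 0, -3, 4, -1, 3] -> [0, 0, -3, 4, -1, 3]
Output sum: 3

Answer: 3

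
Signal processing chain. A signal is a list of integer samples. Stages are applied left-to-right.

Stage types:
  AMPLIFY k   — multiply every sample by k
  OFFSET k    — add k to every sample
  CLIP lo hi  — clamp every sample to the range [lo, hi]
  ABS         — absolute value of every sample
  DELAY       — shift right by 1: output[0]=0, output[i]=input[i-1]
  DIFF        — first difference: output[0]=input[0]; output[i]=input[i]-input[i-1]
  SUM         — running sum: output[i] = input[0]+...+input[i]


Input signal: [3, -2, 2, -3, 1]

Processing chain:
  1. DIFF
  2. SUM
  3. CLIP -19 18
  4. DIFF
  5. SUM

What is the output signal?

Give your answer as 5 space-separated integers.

Answer: 3 -2 2 -3 1

Derivation:
Input: [3, -2, 2, -3, 1]
Stage 1 (DIFF): s[0]=3, -2-3=-5, 2--2=4, -3-2=-5, 1--3=4 -> [3, -5, 4, -5, 4]
Stage 2 (SUM): sum[0..0]=3, sum[0..1]=-2, sum[0..2]=2, sum[0..3]=-3, sum[0..4]=1 -> [3, -2, 2, -3, 1]
Stage 3 (CLIP -19 18): clip(3,-19,18)=3, clip(-2,-19,18)=-2, clip(2,-19,18)=2, clip(-3,-19,18)=-3, clip(1,-19,18)=1 -> [3, -2, 2, -3, 1]
Stage 4 (DIFF): s[0]=3, -2-3=-5, 2--2=4, -3-2=-5, 1--3=4 -> [3, -5, 4, -5, 4]
Stage 5 (SUM): sum[0..0]=3, sum[0..1]=-2, sum[0..2]=2, sum[0..3]=-3, sum[0..4]=1 -> [3, -2, 2, -3, 1]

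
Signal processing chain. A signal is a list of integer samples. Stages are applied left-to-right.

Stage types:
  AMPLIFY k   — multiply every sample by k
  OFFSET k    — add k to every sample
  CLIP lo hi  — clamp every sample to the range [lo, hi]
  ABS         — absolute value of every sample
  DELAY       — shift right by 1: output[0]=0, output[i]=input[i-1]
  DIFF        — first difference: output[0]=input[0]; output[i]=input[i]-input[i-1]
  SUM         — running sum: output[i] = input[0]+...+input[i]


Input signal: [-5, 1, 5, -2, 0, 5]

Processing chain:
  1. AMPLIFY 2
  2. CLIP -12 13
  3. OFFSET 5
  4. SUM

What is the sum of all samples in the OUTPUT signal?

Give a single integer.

Input: [-5, 1, 5, -2, 0, 5]
Stage 1 (AMPLIFY 2): -5*2=-10, 1*2=2, 5*2=10, -2*2=-4, 0*2=0, 5*2=10 -> [-10, 2, 10, -4, 0, 10]
Stage 2 (CLIP -12 13): clip(-10,-12,13)=-10, clip(2,-12,13)=2, clip(10,-12,13)=10, clip(-4,-12,13)=-4, clip(0,-12,13)=0, clip(10,-12,13)=10 -> [-10, 2, 10, -4, 0, 10]
Stage 3 (OFFSET 5): -10+5=-5, 2+5=7, 10+5=15, -4+5=1, 0+5=5, 10+5=15 -> [-5, 7, 15, 1, 5, 15]
Stage 4 (SUM): sum[0..0]=-5, sum[0..1]=2, sum[0..2]=17, sum[0..3]=18, sum[0..4]=23, sum[0..5]=38 -> [-5, 2, 17, 18, 23, 38]
Output sum: 93

Answer: 93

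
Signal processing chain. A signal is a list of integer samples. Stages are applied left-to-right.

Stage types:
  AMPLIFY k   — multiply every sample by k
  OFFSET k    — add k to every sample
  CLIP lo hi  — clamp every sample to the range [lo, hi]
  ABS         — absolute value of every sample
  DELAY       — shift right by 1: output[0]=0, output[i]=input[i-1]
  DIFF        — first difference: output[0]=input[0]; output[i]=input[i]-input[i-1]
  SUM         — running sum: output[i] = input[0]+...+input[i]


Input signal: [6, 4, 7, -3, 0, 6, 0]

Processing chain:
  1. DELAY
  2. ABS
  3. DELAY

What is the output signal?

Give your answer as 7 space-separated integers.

Input: [6, 4, 7, -3, 0, 6, 0]
Stage 1 (DELAY): [0, 6, 4, 7, -3, 0, 6] = [0, 6, 4, 7, -3, 0, 6] -> [0, 6, 4, 7, -3, 0, 6]
Stage 2 (ABS): |0|=0, |6|=6, |4|=4, |7|=7, |-3|=3, |0|=0, |6|=6 -> [0, 6, 4, 7, 3, 0, 6]
Stage 3 (DELAY): [0, 0, 6, 4, 7, 3, 0] = [0, 0, 6, 4, 7, 3, 0] -> [0, 0, 6, 4, 7, 3, 0]

Answer: 0 0 6 4 7 3 0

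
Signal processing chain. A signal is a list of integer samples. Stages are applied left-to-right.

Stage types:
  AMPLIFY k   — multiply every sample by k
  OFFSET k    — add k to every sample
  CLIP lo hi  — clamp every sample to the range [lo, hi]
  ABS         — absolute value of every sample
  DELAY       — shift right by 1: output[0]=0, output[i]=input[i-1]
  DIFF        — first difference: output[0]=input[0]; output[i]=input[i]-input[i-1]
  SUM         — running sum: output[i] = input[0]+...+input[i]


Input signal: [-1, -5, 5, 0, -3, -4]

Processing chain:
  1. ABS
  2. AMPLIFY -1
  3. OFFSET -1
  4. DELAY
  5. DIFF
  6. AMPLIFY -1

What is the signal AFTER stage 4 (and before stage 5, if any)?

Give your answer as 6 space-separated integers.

Answer: 0 -2 -6 -6 -1 -4

Derivation:
Input: [-1, -5, 5, 0, -3, -4]
Stage 1 (ABS): |-1|=1, |-5|=5, |5|=5, |0|=0, |-3|=3, |-4|=4 -> [1, 5, 5, 0, 3, 4]
Stage 2 (AMPLIFY -1): 1*-1=-1, 5*-1=-5, 5*-1=-5, 0*-1=0, 3*-1=-3, 4*-1=-4 -> [-1, -5, -5, 0, -3, -4]
Stage 3 (OFFSET -1): -1+-1=-2, -5+-1=-6, -5+-1=-6, 0+-1=-1, -3+-1=-4, -4+-1=-5 -> [-2, -6, -6, -1, -4, -5]
Stage 4 (DELAY): [0, -2, -6, -6, -1, -4] = [0, -2, -6, -6, -1, -4] -> [0, -2, -6, -6, -1, -4]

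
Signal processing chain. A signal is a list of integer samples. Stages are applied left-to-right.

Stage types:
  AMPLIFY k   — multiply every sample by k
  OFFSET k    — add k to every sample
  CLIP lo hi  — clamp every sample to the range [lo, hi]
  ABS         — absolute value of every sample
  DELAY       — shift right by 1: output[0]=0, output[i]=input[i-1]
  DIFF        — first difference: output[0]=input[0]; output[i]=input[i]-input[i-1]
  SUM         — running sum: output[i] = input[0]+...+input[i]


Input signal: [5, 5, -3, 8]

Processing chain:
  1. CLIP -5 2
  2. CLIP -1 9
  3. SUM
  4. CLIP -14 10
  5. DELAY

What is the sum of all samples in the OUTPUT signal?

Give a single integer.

Input: [5, 5, -3, 8]
Stage 1 (CLIP -5 2): clip(5,-5,2)=2, clip(5,-5,2)=2, clip(-3,-5,2)=-3, clip(8,-5,2)=2 -> [2, 2, -3, 2]
Stage 2 (CLIP -1 9): clip(2,-1,9)=2, clip(2,-1,9)=2, clip(-3,-1,9)=-1, clip(2,-1,9)=2 -> [2, 2, -1, 2]
Stage 3 (SUM): sum[0..0]=2, sum[0..1]=4, sum[0..2]=3, sum[0..3]=5 -> [2, 4, 3, 5]
Stage 4 (CLIP -14 10): clip(2,-14,10)=2, clip(4,-14,10)=4, clip(3,-14,10)=3, clip(5,-14,10)=5 -> [2, 4, 3, 5]
Stage 5 (DELAY): [0, 2, 4, 3] = [0, 2, 4, 3] -> [0, 2, 4, 3]
Output sum: 9

Answer: 9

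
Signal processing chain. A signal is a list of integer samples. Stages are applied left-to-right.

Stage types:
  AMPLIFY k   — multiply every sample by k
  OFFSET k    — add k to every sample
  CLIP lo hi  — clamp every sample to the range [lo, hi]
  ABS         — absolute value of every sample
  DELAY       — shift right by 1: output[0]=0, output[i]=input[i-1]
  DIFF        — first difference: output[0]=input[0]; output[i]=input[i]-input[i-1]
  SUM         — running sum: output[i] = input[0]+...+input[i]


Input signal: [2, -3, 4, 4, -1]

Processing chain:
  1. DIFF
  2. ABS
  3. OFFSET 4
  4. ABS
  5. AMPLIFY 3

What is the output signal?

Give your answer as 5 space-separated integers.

Answer: 18 27 33 12 27

Derivation:
Input: [2, -3, 4, 4, -1]
Stage 1 (DIFF): s[0]=2, -3-2=-5, 4--3=7, 4-4=0, -1-4=-5 -> [2, -5, 7, 0, -5]
Stage 2 (ABS): |2|=2, |-5|=5, |7|=7, |0|=0, |-5|=5 -> [2, 5, 7, 0, 5]
Stage 3 (OFFSET 4): 2+4=6, 5+4=9, 7+4=11, 0+4=4, 5+4=9 -> [6, 9, 11, 4, 9]
Stage 4 (ABS): |6|=6, |9|=9, |11|=11, |4|=4, |9|=9 -> [6, 9, 11, 4, 9]
Stage 5 (AMPLIFY 3): 6*3=18, 9*3=27, 11*3=33, 4*3=12, 9*3=27 -> [18, 27, 33, 12, 27]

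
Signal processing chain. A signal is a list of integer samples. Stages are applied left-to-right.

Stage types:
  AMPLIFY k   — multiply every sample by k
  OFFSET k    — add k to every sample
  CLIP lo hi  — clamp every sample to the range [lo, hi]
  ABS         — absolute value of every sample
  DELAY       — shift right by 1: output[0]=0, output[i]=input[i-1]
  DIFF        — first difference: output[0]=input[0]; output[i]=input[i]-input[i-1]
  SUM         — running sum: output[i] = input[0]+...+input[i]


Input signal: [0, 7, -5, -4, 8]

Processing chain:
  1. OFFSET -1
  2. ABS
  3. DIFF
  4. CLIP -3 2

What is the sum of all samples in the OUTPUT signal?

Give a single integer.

Answer: 4

Derivation:
Input: [0, 7, -5, -4, 8]
Stage 1 (OFFSET -1): 0+-1=-1, 7+-1=6, -5+-1=-6, -4+-1=-5, 8+-1=7 -> [-1, 6, -6, -5, 7]
Stage 2 (ABS): |-1|=1, |6|=6, |-6|=6, |-5|=5, |7|=7 -> [1, 6, 6, 5, 7]
Stage 3 (DIFF): s[0]=1, 6-1=5, 6-6=0, 5-6=-1, 7-5=2 -> [1, 5, 0, -1, 2]
Stage 4 (CLIP -3 2): clip(1,-3,2)=1, clip(5,-3,2)=2, clip(0,-3,2)=0, clip(-1,-3,2)=-1, clip(2,-3,2)=2 -> [1, 2, 0, -1, 2]
Output sum: 4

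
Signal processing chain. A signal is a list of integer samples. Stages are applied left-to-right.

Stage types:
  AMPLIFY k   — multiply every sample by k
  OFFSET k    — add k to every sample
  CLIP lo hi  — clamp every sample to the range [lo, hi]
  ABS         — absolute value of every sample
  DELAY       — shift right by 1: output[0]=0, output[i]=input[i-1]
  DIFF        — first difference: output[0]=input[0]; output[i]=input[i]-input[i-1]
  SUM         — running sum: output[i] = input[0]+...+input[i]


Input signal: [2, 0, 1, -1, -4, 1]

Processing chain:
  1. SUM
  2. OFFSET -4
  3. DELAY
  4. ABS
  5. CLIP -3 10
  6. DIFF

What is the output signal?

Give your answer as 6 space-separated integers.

Answer: 0 2 0 -1 1 4

Derivation:
Input: [2, 0, 1, -1, -4, 1]
Stage 1 (SUM): sum[0..0]=2, sum[0..1]=2, sum[0..2]=3, sum[0..3]=2, sum[0..4]=-2, sum[0..5]=-1 -> [2, 2, 3, 2, -2, -1]
Stage 2 (OFFSET -4): 2+-4=-2, 2+-4=-2, 3+-4=-1, 2+-4=-2, -2+-4=-6, -1+-4=-5 -> [-2, -2, -1, -2, -6, -5]
Stage 3 (DELAY): [0, -2, -2, -1, -2, -6] = [0, -2, -2, -1, -2, -6] -> [0, -2, -2, -1, -2, -6]
Stage 4 (ABS): |0|=0, |-2|=2, |-2|=2, |-1|=1, |-2|=2, |-6|=6 -> [0, 2, 2, 1, 2, 6]
Stage 5 (CLIP -3 10): clip(0,-3,10)=0, clip(2,-3,10)=2, clip(2,-3,10)=2, clip(1,-3,10)=1, clip(2,-3,10)=2, clip(6,-3,10)=6 -> [0, 2, 2, 1, 2, 6]
Stage 6 (DIFF): s[0]=0, 2-0=2, 2-2=0, 1-2=-1, 2-1=1, 6-2=4 -> [0, 2, 0, -1, 1, 4]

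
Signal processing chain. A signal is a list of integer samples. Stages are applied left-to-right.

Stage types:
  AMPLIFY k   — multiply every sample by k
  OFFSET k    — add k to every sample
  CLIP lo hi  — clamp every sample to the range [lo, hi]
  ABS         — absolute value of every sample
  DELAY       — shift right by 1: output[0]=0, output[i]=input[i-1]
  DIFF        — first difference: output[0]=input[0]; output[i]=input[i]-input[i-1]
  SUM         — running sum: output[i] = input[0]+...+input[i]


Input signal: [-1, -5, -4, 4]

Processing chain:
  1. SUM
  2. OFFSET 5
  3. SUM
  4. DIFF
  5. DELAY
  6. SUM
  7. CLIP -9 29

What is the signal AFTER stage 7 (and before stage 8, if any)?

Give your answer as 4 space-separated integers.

Answer: 0 4 3 -2

Derivation:
Input: [-1, -5, -4, 4]
Stage 1 (SUM): sum[0..0]=-1, sum[0..1]=-6, sum[0..2]=-10, sum[0..3]=-6 -> [-1, -6, -10, -6]
Stage 2 (OFFSET 5): -1+5=4, -6+5=-1, -10+5=-5, -6+5=-1 -> [4, -1, -5, -1]
Stage 3 (SUM): sum[0..0]=4, sum[0..1]=3, sum[0..2]=-2, sum[0..3]=-3 -> [4, 3, -2, -3]
Stage 4 (DIFF): s[0]=4, 3-4=-1, -2-3=-5, -3--2=-1 -> [4, -1, -5, -1]
Stage 5 (DELAY): [0, 4, -1, -5] = [0, 4, -1, -5] -> [0, 4, -1, -5]
Stage 6 (SUM): sum[0..0]=0, sum[0..1]=4, sum[0..2]=3, sum[0..3]=-2 -> [0, 4, 3, -2]
Stage 7 (CLIP -9 29): clip(0,-9,29)=0, clip(4,-9,29)=4, clip(3,-9,29)=3, clip(-2,-9,29)=-2 -> [0, 4, 3, -2]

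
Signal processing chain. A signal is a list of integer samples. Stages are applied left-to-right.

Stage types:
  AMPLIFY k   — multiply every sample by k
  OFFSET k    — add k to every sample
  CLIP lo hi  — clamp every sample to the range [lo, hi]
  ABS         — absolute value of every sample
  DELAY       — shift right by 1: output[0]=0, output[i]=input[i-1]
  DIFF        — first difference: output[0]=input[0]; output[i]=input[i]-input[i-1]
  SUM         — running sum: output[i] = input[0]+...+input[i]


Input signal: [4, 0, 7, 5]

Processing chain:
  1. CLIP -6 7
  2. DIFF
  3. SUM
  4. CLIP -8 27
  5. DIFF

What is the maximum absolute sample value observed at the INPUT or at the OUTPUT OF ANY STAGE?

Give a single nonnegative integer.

Input: [4, 0, 7, 5] (max |s|=7)
Stage 1 (CLIP -6 7): clip(4,-6,7)=4, clip(0,-6,7)=0, clip(7,-6,7)=7, clip(5,-6,7)=5 -> [4, 0, 7, 5] (max |s|=7)
Stage 2 (DIFF): s[0]=4, 0-4=-4, 7-0=7, 5-7=-2 -> [4, -4, 7, -2] (max |s|=7)
Stage 3 (SUM): sum[0..0]=4, sum[0..1]=0, sum[0..2]=7, sum[0..3]=5 -> [4, 0, 7, 5] (max |s|=7)
Stage 4 (CLIP -8 27): clip(4,-8,27)=4, clip(0,-8,27)=0, clip(7,-8,27)=7, clip(5,-8,27)=5 -> [4, 0, 7, 5] (max |s|=7)
Stage 5 (DIFF): s[0]=4, 0-4=-4, 7-0=7, 5-7=-2 -> [4, -4, 7, -2] (max |s|=7)
Overall max amplitude: 7

Answer: 7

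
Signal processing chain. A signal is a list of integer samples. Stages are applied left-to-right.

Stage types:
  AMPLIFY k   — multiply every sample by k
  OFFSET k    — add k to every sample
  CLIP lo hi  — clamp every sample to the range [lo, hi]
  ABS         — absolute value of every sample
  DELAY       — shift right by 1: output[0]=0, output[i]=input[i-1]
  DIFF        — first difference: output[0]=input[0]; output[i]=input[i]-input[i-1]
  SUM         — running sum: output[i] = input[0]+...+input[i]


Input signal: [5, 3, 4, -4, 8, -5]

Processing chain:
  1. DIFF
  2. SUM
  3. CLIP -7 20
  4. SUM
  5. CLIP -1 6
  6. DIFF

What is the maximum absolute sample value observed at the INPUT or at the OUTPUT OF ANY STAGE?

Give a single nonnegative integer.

Input: [5, 3, 4, -4, 8, -5] (max |s|=8)
Stage 1 (DIFF): s[0]=5, 3-5=-2, 4-3=1, -4-4=-8, 8--4=12, -5-8=-13 -> [5, -2, 1, -8, 12, -13] (max |s|=13)
Stage 2 (SUM): sum[0..0]=5, sum[0..1]=3, sum[0..2]=4, sum[0..3]=-4, sum[0..4]=8, sum[0..5]=-5 -> [5, 3, 4, -4, 8, -5] (max |s|=8)
Stage 3 (CLIP -7 20): clip(5,-7,20)=5, clip(3,-7,20)=3, clip(4,-7,20)=4, clip(-4,-7,20)=-4, clip(8,-7,20)=8, clip(-5,-7,20)=-5 -> [5, 3, 4, -4, 8, -5] (max |s|=8)
Stage 4 (SUM): sum[0..0]=5, sum[0..1]=8, sum[0..2]=12, sum[0..3]=8, sum[0..4]=16, sum[0..5]=11 -> [5, 8, 12, 8, 16, 11] (max |s|=16)
Stage 5 (CLIP -1 6): clip(5,-1,6)=5, clip(8,-1,6)=6, clip(12,-1,6)=6, clip(8,-1,6)=6, clip(16,-1,6)=6, clip(11,-1,6)=6 -> [5, 6, 6, 6, 6, 6] (max |s|=6)
Stage 6 (DIFF): s[0]=5, 6-5=1, 6-6=0, 6-6=0, 6-6=0, 6-6=0 -> [5, 1, 0, 0, 0, 0] (max |s|=5)
Overall max amplitude: 16

Answer: 16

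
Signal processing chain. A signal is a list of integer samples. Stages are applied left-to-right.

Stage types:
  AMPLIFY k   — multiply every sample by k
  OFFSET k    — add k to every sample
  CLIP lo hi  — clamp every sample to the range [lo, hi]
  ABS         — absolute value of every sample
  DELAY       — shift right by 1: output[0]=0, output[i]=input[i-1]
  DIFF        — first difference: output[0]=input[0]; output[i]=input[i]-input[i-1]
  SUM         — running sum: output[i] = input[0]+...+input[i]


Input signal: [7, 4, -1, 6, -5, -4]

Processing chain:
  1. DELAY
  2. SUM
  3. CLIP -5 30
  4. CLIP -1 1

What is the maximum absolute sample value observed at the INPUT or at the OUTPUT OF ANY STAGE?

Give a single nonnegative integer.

Answer: 16

Derivation:
Input: [7, 4, -1, 6, -5, -4] (max |s|=7)
Stage 1 (DELAY): [0, 7, 4, -1, 6, -5] = [0, 7, 4, -1, 6, -5] -> [0, 7, 4, -1, 6, -5] (max |s|=7)
Stage 2 (SUM): sum[0..0]=0, sum[0..1]=7, sum[0..2]=11, sum[0..3]=10, sum[0..4]=16, sum[0..5]=11 -> [0, 7, 11, 10, 16, 11] (max |s|=16)
Stage 3 (CLIP -5 30): clip(0,-5,30)=0, clip(7,-5,30)=7, clip(11,-5,30)=11, clip(10,-5,30)=10, clip(16,-5,30)=16, clip(11,-5,30)=11 -> [0, 7, 11, 10, 16, 11] (max |s|=16)
Stage 4 (CLIP -1 1): clip(0,-1,1)=0, clip(7,-1,1)=1, clip(11,-1,1)=1, clip(10,-1,1)=1, clip(16,-1,1)=1, clip(11,-1,1)=1 -> [0, 1, 1, 1, 1, 1] (max |s|=1)
Overall max amplitude: 16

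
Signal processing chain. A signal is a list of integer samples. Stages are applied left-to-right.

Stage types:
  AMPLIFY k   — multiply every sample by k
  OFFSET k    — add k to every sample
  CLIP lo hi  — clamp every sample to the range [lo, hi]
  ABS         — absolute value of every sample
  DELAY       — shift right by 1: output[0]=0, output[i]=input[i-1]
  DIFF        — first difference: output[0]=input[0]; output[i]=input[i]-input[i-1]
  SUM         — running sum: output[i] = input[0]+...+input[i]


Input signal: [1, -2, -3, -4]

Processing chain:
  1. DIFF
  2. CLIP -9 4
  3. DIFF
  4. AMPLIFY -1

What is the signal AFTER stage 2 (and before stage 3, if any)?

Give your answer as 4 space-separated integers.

Input: [1, -2, -3, -4]
Stage 1 (DIFF): s[0]=1, -2-1=-3, -3--2=-1, -4--3=-1 -> [1, -3, -1, -1]
Stage 2 (CLIP -9 4): clip(1,-9,4)=1, clip(-3,-9,4)=-3, clip(-1,-9,4)=-1, clip(-1,-9,4)=-1 -> [1, -3, -1, -1]

Answer: 1 -3 -1 -1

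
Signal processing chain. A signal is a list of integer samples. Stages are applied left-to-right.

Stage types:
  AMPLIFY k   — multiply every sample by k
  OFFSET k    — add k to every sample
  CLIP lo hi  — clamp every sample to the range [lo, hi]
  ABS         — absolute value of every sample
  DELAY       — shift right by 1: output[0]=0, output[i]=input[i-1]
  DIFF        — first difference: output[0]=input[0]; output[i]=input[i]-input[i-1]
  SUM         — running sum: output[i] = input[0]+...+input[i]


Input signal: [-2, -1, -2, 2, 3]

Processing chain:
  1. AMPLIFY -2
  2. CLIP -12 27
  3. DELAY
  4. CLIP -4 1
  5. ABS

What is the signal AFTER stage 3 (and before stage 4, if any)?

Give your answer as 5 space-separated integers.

Input: [-2, -1, -2, 2, 3]
Stage 1 (AMPLIFY -2): -2*-2=4, -1*-2=2, -2*-2=4, 2*-2=-4, 3*-2=-6 -> [4, 2, 4, -4, -6]
Stage 2 (CLIP -12 27): clip(4,-12,27)=4, clip(2,-12,27)=2, clip(4,-12,27)=4, clip(-4,-12,27)=-4, clip(-6,-12,27)=-6 -> [4, 2, 4, -4, -6]
Stage 3 (DELAY): [0, 4, 2, 4, -4] = [0, 4, 2, 4, -4] -> [0, 4, 2, 4, -4]

Answer: 0 4 2 4 -4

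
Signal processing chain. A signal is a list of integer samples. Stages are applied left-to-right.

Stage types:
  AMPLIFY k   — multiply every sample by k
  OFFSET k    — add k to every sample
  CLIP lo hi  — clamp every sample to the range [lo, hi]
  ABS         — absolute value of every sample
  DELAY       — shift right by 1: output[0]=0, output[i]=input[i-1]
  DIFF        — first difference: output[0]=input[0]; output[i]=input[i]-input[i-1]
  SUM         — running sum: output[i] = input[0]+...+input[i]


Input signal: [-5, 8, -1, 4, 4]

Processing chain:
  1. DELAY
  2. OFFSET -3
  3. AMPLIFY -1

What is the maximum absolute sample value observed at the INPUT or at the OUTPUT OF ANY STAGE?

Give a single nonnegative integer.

Answer: 8

Derivation:
Input: [-5, 8, -1, 4, 4] (max |s|=8)
Stage 1 (DELAY): [0, -5, 8, -1, 4] = [0, -5, 8, -1, 4] -> [0, -5, 8, -1, 4] (max |s|=8)
Stage 2 (OFFSET -3): 0+-3=-3, -5+-3=-8, 8+-3=5, -1+-3=-4, 4+-3=1 -> [-3, -8, 5, -4, 1] (max |s|=8)
Stage 3 (AMPLIFY -1): -3*-1=3, -8*-1=8, 5*-1=-5, -4*-1=4, 1*-1=-1 -> [3, 8, -5, 4, -1] (max |s|=8)
Overall max amplitude: 8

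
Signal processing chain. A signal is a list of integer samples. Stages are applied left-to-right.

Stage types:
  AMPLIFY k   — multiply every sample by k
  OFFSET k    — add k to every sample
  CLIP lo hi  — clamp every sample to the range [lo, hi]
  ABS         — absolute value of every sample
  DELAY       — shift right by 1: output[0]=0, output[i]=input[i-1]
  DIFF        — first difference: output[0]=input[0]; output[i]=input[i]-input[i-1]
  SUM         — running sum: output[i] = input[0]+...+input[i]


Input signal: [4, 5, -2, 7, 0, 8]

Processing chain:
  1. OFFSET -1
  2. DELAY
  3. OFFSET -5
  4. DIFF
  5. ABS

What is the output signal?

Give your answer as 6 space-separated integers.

Input: [4, 5, -2, 7, 0, 8]
Stage 1 (OFFSET -1): 4+-1=3, 5+-1=4, -2+-1=-3, 7+-1=6, 0+-1=-1, 8+-1=7 -> [3, 4, -3, 6, -1, 7]
Stage 2 (DELAY): [0, 3, 4, -3, 6, -1] = [0, 3, 4, -3, 6, -1] -> [0, 3, 4, -3, 6, -1]
Stage 3 (OFFSET -5): 0+-5=-5, 3+-5=-2, 4+-5=-1, -3+-5=-8, 6+-5=1, -1+-5=-6 -> [-5, -2, -1, -8, 1, -6]
Stage 4 (DIFF): s[0]=-5, -2--5=3, -1--2=1, -8--1=-7, 1--8=9, -6-1=-7 -> [-5, 3, 1, -7, 9, -7]
Stage 5 (ABS): |-5|=5, |3|=3, |1|=1, |-7|=7, |9|=9, |-7|=7 -> [5, 3, 1, 7, 9, 7]

Answer: 5 3 1 7 9 7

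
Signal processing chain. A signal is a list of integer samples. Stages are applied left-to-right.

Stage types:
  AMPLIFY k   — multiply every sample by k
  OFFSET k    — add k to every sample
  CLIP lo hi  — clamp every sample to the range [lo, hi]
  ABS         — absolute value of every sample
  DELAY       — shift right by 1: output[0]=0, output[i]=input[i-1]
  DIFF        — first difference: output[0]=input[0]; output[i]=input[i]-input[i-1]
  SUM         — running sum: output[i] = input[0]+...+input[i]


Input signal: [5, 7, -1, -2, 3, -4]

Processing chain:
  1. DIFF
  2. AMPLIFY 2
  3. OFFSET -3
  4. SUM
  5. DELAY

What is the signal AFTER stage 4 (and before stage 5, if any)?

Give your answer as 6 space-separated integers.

Answer: 7 8 -11 -16 -9 -26

Derivation:
Input: [5, 7, -1, -2, 3, -4]
Stage 1 (DIFF): s[0]=5, 7-5=2, -1-7=-8, -2--1=-1, 3--2=5, -4-3=-7 -> [5, 2, -8, -1, 5, -7]
Stage 2 (AMPLIFY 2): 5*2=10, 2*2=4, -8*2=-16, -1*2=-2, 5*2=10, -7*2=-14 -> [10, 4, -16, -2, 10, -14]
Stage 3 (OFFSET -3): 10+-3=7, 4+-3=1, -16+-3=-19, -2+-3=-5, 10+-3=7, -14+-3=-17 -> [7, 1, -19, -5, 7, -17]
Stage 4 (SUM): sum[0..0]=7, sum[0..1]=8, sum[0..2]=-11, sum[0..3]=-16, sum[0..4]=-9, sum[0..5]=-26 -> [7, 8, -11, -16, -9, -26]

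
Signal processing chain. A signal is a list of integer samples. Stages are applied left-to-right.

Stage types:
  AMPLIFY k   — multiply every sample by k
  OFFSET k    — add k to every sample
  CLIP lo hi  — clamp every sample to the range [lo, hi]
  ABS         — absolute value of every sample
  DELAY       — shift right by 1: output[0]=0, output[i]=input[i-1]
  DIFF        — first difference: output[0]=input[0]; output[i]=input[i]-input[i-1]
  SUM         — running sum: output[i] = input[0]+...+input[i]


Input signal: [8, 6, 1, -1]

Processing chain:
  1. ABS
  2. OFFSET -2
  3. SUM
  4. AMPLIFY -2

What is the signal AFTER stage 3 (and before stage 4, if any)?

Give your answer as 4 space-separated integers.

Answer: 6 10 9 8

Derivation:
Input: [8, 6, 1, -1]
Stage 1 (ABS): |8|=8, |6|=6, |1|=1, |-1|=1 -> [8, 6, 1, 1]
Stage 2 (OFFSET -2): 8+-2=6, 6+-2=4, 1+-2=-1, 1+-2=-1 -> [6, 4, -1, -1]
Stage 3 (SUM): sum[0..0]=6, sum[0..1]=10, sum[0..2]=9, sum[0..3]=8 -> [6, 10, 9, 8]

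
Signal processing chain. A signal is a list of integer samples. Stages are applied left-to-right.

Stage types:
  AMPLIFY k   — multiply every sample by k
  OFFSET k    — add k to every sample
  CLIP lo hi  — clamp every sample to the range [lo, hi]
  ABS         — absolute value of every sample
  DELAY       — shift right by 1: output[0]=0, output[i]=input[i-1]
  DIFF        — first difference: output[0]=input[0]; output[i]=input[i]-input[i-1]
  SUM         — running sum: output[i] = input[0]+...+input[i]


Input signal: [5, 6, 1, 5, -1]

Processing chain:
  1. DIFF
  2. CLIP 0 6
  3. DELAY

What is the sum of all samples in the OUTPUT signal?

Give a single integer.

Input: [5, 6, 1, 5, -1]
Stage 1 (DIFF): s[0]=5, 6-5=1, 1-6=-5, 5-1=4, -1-5=-6 -> [5, 1, -5, 4, -6]
Stage 2 (CLIP 0 6): clip(5,0,6)=5, clip(1,0,6)=1, clip(-5,0,6)=0, clip(4,0,6)=4, clip(-6,0,6)=0 -> [5, 1, 0, 4, 0]
Stage 3 (DELAY): [0, 5, 1, 0, 4] = [0, 5, 1, 0, 4] -> [0, 5, 1, 0, 4]
Output sum: 10

Answer: 10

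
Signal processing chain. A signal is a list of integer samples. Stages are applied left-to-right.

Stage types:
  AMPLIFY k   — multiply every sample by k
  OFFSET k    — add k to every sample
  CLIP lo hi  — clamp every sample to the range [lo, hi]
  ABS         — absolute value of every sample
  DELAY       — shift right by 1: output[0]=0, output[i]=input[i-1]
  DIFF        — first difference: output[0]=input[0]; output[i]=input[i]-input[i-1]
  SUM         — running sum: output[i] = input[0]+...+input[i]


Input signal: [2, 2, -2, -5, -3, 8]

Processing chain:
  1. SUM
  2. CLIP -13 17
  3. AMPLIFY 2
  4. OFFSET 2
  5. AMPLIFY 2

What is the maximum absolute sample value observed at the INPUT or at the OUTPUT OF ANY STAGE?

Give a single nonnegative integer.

Input: [2, 2, -2, -5, -3, 8] (max |s|=8)
Stage 1 (SUM): sum[0..0]=2, sum[0..1]=4, sum[0..2]=2, sum[0..3]=-3, sum[0..4]=-6, sum[0..5]=2 -> [2, 4, 2, -3, -6, 2] (max |s|=6)
Stage 2 (CLIP -13 17): clip(2,-13,17)=2, clip(4,-13,17)=4, clip(2,-13,17)=2, clip(-3,-13,17)=-3, clip(-6,-13,17)=-6, clip(2,-13,17)=2 -> [2, 4, 2, -3, -6, 2] (max |s|=6)
Stage 3 (AMPLIFY 2): 2*2=4, 4*2=8, 2*2=4, -3*2=-6, -6*2=-12, 2*2=4 -> [4, 8, 4, -6, -12, 4] (max |s|=12)
Stage 4 (OFFSET 2): 4+2=6, 8+2=10, 4+2=6, -6+2=-4, -12+2=-10, 4+2=6 -> [6, 10, 6, -4, -10, 6] (max |s|=10)
Stage 5 (AMPLIFY 2): 6*2=12, 10*2=20, 6*2=12, -4*2=-8, -10*2=-20, 6*2=12 -> [12, 20, 12, -8, -20, 12] (max |s|=20)
Overall max amplitude: 20

Answer: 20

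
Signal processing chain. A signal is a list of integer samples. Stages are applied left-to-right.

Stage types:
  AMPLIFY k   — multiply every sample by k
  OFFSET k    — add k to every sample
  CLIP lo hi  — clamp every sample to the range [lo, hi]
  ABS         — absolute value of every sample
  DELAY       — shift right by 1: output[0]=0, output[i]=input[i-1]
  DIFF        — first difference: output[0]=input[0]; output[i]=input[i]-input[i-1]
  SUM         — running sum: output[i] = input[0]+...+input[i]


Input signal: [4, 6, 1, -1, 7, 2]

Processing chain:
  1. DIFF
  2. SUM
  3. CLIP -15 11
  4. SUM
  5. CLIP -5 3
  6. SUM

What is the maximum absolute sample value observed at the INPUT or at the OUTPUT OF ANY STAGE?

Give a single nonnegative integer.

Input: [4, 6, 1, -1, 7, 2] (max |s|=7)
Stage 1 (DIFF): s[0]=4, 6-4=2, 1-6=-5, -1-1=-2, 7--1=8, 2-7=-5 -> [4, 2, -5, -2, 8, -5] (max |s|=8)
Stage 2 (SUM): sum[0..0]=4, sum[0..1]=6, sum[0..2]=1, sum[0..3]=-1, sum[0..4]=7, sum[0..5]=2 -> [4, 6, 1, -1, 7, 2] (max |s|=7)
Stage 3 (CLIP -15 11): clip(4,-15,11)=4, clip(6,-15,11)=6, clip(1,-15,11)=1, clip(-1,-15,11)=-1, clip(7,-15,11)=7, clip(2,-15,11)=2 -> [4, 6, 1, -1, 7, 2] (max |s|=7)
Stage 4 (SUM): sum[0..0]=4, sum[0..1]=10, sum[0..2]=11, sum[0..3]=10, sum[0..4]=17, sum[0..5]=19 -> [4, 10, 11, 10, 17, 19] (max |s|=19)
Stage 5 (CLIP -5 3): clip(4,-5,3)=3, clip(10,-5,3)=3, clip(11,-5,3)=3, clip(10,-5,3)=3, clip(17,-5,3)=3, clip(19,-5,3)=3 -> [3, 3, 3, 3, 3, 3] (max |s|=3)
Stage 6 (SUM): sum[0..0]=3, sum[0..1]=6, sum[0..2]=9, sum[0..3]=12, sum[0..4]=15, sum[0..5]=18 -> [3, 6, 9, 12, 15, 18] (max |s|=18)
Overall max amplitude: 19

Answer: 19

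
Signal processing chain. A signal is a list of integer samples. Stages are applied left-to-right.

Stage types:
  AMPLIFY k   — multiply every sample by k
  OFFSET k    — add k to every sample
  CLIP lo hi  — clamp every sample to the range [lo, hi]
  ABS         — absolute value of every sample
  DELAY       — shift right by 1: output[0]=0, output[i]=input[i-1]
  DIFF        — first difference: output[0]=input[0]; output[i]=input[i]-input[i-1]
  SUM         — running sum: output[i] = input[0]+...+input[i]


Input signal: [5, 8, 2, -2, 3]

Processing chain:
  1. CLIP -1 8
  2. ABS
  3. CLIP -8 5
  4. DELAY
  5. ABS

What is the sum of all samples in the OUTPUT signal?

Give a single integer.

Input: [5, 8, 2, -2, 3]
Stage 1 (CLIP -1 8): clip(5,-1,8)=5, clip(8,-1,8)=8, clip(2,-1,8)=2, clip(-2,-1,8)=-1, clip(3,-1,8)=3 -> [5, 8, 2, -1, 3]
Stage 2 (ABS): |5|=5, |8|=8, |2|=2, |-1|=1, |3|=3 -> [5, 8, 2, 1, 3]
Stage 3 (CLIP -8 5): clip(5,-8,5)=5, clip(8,-8,5)=5, clip(2,-8,5)=2, clip(1,-8,5)=1, clip(3,-8,5)=3 -> [5, 5, 2, 1, 3]
Stage 4 (DELAY): [0, 5, 5, 2, 1] = [0, 5, 5, 2, 1] -> [0, 5, 5, 2, 1]
Stage 5 (ABS): |0|=0, |5|=5, |5|=5, |2|=2, |1|=1 -> [0, 5, 5, 2, 1]
Output sum: 13

Answer: 13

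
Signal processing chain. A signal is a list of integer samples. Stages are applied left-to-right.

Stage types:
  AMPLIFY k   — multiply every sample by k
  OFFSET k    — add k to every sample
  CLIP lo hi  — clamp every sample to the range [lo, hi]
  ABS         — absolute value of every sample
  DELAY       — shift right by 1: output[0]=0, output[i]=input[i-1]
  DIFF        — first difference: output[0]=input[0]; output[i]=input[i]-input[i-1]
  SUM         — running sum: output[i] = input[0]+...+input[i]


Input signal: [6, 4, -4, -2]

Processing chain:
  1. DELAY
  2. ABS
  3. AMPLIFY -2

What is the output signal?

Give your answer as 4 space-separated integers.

Input: [6, 4, -4, -2]
Stage 1 (DELAY): [0, 6, 4, -4] = [0, 6, 4, -4] -> [0, 6, 4, -4]
Stage 2 (ABS): |0|=0, |6|=6, |4|=4, |-4|=4 -> [0, 6, 4, 4]
Stage 3 (AMPLIFY -2): 0*-2=0, 6*-2=-12, 4*-2=-8, 4*-2=-8 -> [0, -12, -8, -8]

Answer: 0 -12 -8 -8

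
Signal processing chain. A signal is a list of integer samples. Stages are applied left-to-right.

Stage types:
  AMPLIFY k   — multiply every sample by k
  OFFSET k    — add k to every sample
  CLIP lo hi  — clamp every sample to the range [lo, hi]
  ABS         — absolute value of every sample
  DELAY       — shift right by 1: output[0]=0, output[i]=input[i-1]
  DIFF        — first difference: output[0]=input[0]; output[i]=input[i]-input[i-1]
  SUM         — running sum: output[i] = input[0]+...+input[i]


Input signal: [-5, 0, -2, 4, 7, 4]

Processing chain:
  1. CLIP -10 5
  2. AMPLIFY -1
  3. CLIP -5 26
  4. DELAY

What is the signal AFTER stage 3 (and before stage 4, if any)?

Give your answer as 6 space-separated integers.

Answer: 5 0 2 -4 -5 -4

Derivation:
Input: [-5, 0, -2, 4, 7, 4]
Stage 1 (CLIP -10 5): clip(-5,-10,5)=-5, clip(0,-10,5)=0, clip(-2,-10,5)=-2, clip(4,-10,5)=4, clip(7,-10,5)=5, clip(4,-10,5)=4 -> [-5, 0, -2, 4, 5, 4]
Stage 2 (AMPLIFY -1): -5*-1=5, 0*-1=0, -2*-1=2, 4*-1=-4, 5*-1=-5, 4*-1=-4 -> [5, 0, 2, -4, -5, -4]
Stage 3 (CLIP -5 26): clip(5,-5,26)=5, clip(0,-5,26)=0, clip(2,-5,26)=2, clip(-4,-5,26)=-4, clip(-5,-5,26)=-5, clip(-4,-5,26)=-4 -> [5, 0, 2, -4, -5, -4]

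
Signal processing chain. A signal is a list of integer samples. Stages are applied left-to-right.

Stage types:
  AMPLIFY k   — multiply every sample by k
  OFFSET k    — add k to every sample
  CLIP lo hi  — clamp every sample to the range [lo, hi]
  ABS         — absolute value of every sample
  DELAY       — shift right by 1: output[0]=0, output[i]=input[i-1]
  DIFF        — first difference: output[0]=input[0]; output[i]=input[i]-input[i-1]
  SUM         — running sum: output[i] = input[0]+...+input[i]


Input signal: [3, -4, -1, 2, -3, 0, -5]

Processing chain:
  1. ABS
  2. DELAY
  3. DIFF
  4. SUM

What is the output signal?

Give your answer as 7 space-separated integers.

Answer: 0 3 4 1 2 3 0

Derivation:
Input: [3, -4, -1, 2, -3, 0, -5]
Stage 1 (ABS): |3|=3, |-4|=4, |-1|=1, |2|=2, |-3|=3, |0|=0, |-5|=5 -> [3, 4, 1, 2, 3, 0, 5]
Stage 2 (DELAY): [0, 3, 4, 1, 2, 3, 0] = [0, 3, 4, 1, 2, 3, 0] -> [0, 3, 4, 1, 2, 3, 0]
Stage 3 (DIFF): s[0]=0, 3-0=3, 4-3=1, 1-4=-3, 2-1=1, 3-2=1, 0-3=-3 -> [0, 3, 1, -3, 1, 1, -3]
Stage 4 (SUM): sum[0..0]=0, sum[0..1]=3, sum[0..2]=4, sum[0..3]=1, sum[0..4]=2, sum[0..5]=3, sum[0..6]=0 -> [0, 3, 4, 1, 2, 3, 0]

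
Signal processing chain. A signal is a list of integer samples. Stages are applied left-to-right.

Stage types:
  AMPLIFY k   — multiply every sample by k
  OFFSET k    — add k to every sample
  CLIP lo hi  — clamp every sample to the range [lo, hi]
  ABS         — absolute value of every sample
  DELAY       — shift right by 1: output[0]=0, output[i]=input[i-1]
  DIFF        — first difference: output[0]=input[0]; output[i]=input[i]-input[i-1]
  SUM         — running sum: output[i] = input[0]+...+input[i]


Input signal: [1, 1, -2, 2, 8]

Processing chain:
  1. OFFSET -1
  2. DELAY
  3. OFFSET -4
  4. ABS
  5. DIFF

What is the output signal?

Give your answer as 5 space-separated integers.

Input: [1, 1, -2, 2, 8]
Stage 1 (OFFSET -1): 1+-1=0, 1+-1=0, -2+-1=-3, 2+-1=1, 8+-1=7 -> [0, 0, -3, 1, 7]
Stage 2 (DELAY): [0, 0, 0, -3, 1] = [0, 0, 0, -3, 1] -> [0, 0, 0, -3, 1]
Stage 3 (OFFSET -4): 0+-4=-4, 0+-4=-4, 0+-4=-4, -3+-4=-7, 1+-4=-3 -> [-4, -4, -4, -7, -3]
Stage 4 (ABS): |-4|=4, |-4|=4, |-4|=4, |-7|=7, |-3|=3 -> [4, 4, 4, 7, 3]
Stage 5 (DIFF): s[0]=4, 4-4=0, 4-4=0, 7-4=3, 3-7=-4 -> [4, 0, 0, 3, -4]

Answer: 4 0 0 3 -4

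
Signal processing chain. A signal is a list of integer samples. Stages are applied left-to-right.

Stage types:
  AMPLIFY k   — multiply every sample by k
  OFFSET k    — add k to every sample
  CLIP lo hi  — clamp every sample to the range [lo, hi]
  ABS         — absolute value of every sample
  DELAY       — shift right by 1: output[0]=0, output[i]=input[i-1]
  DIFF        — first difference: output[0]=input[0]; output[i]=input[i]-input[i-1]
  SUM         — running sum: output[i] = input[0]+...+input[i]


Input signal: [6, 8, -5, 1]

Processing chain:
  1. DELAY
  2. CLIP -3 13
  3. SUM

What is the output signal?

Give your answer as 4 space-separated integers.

Answer: 0 6 14 11

Derivation:
Input: [6, 8, -5, 1]
Stage 1 (DELAY): [0, 6, 8, -5] = [0, 6, 8, -5] -> [0, 6, 8, -5]
Stage 2 (CLIP -3 13): clip(0,-3,13)=0, clip(6,-3,13)=6, clip(8,-3,13)=8, clip(-5,-3,13)=-3 -> [0, 6, 8, -3]
Stage 3 (SUM): sum[0..0]=0, sum[0..1]=6, sum[0..2]=14, sum[0..3]=11 -> [0, 6, 14, 11]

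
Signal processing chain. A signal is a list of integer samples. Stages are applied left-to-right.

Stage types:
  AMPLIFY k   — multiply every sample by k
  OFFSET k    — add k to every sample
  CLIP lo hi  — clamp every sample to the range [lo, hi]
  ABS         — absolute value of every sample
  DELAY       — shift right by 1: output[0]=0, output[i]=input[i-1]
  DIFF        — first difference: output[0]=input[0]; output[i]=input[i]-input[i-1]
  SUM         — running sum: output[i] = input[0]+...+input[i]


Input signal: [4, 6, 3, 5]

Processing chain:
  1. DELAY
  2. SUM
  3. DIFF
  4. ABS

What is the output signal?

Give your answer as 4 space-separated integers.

Answer: 0 4 6 3

Derivation:
Input: [4, 6, 3, 5]
Stage 1 (DELAY): [0, 4, 6, 3] = [0, 4, 6, 3] -> [0, 4, 6, 3]
Stage 2 (SUM): sum[0..0]=0, sum[0..1]=4, sum[0..2]=10, sum[0..3]=13 -> [0, 4, 10, 13]
Stage 3 (DIFF): s[0]=0, 4-0=4, 10-4=6, 13-10=3 -> [0, 4, 6, 3]
Stage 4 (ABS): |0|=0, |4|=4, |6|=6, |3|=3 -> [0, 4, 6, 3]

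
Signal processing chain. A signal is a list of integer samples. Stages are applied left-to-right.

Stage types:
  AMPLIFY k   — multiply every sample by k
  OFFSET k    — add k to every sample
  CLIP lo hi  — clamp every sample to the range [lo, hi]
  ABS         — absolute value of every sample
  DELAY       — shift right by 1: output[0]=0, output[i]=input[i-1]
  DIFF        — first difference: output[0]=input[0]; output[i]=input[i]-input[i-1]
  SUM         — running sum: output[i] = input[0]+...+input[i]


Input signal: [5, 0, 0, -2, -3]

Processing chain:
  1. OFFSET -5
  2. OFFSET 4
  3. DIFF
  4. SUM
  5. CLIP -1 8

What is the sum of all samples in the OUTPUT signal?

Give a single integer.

Input: [5, 0, 0, -2, -3]
Stage 1 (OFFSET -5): 5+-5=0, 0+-5=-5, 0+-5=-5, -2+-5=-7, -3+-5=-8 -> [0, -5, -5, -7, -8]
Stage 2 (OFFSET 4): 0+4=4, -5+4=-1, -5+4=-1, -7+4=-3, -8+4=-4 -> [4, -1, -1, -3, -4]
Stage 3 (DIFF): s[0]=4, -1-4=-5, -1--1=0, -3--1=-2, -4--3=-1 -> [4, -5, 0, -2, -1]
Stage 4 (SUM): sum[0..0]=4, sum[0..1]=-1, sum[0..2]=-1, sum[0..3]=-3, sum[0..4]=-4 -> [4, -1, -1, -3, -4]
Stage 5 (CLIP -1 8): clip(4,-1,8)=4, clip(-1,-1,8)=-1, clip(-1,-1,8)=-1, clip(-3,-1,8)=-1, clip(-4,-1,8)=-1 -> [4, -1, -1, -1, -1]
Output sum: 0

Answer: 0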